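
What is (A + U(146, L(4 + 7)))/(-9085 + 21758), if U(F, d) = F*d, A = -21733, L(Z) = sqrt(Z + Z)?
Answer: -21733/12673 + 146*sqrt(22)/12673 ≈ -1.6609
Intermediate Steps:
L(Z) = sqrt(2)*sqrt(Z) (L(Z) = sqrt(2*Z) = sqrt(2)*sqrt(Z))
(A + U(146, L(4 + 7)))/(-9085 + 21758) = (-21733 + 146*(sqrt(2)*sqrt(4 + 7)))/(-9085 + 21758) = (-21733 + 146*(sqrt(2)*sqrt(11)))/12673 = (-21733 + 146*sqrt(22))*(1/12673) = -21733/12673 + 146*sqrt(22)/12673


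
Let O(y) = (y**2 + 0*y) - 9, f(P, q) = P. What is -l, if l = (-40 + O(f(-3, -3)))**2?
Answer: -1600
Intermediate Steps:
O(y) = -9 + y**2 (O(y) = (y**2 + 0) - 9 = y**2 - 9 = -9 + y**2)
l = 1600 (l = (-40 + (-9 + (-3)**2))**2 = (-40 + (-9 + 9))**2 = (-40 + 0)**2 = (-40)**2 = 1600)
-l = -1*1600 = -1600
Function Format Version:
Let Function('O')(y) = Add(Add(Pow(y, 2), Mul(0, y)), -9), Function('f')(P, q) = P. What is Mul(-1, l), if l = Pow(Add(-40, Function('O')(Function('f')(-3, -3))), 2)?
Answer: -1600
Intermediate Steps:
Function('O')(y) = Add(-9, Pow(y, 2)) (Function('O')(y) = Add(Add(Pow(y, 2), 0), -9) = Add(Pow(y, 2), -9) = Add(-9, Pow(y, 2)))
l = 1600 (l = Pow(Add(-40, Add(-9, Pow(-3, 2))), 2) = Pow(Add(-40, Add(-9, 9)), 2) = Pow(Add(-40, 0), 2) = Pow(-40, 2) = 1600)
Mul(-1, l) = Mul(-1, 1600) = -1600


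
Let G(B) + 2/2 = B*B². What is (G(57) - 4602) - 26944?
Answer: 153646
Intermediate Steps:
G(B) = -1 + B³ (G(B) = -1 + B*B² = -1 + B³)
(G(57) - 4602) - 26944 = ((-1 + 57³) - 4602) - 26944 = ((-1 + 185193) - 4602) - 26944 = (185192 - 4602) - 26944 = 180590 - 26944 = 153646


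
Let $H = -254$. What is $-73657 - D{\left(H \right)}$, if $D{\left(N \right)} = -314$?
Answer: $-73343$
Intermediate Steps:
$-73657 - D{\left(H \right)} = -73657 - -314 = -73657 + 314 = -73343$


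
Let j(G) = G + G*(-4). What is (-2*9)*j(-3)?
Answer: -162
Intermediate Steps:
j(G) = -3*G (j(G) = G - 4*G = -3*G)
(-2*9)*j(-3) = (-2*9)*(-3*(-3)) = -18*9 = -162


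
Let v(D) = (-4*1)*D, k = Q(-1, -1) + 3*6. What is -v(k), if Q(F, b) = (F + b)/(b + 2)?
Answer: 64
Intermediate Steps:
Q(F, b) = (F + b)/(2 + b)
k = 16 (k = (-1 - 1)/(2 - 1) + 3*6 = -2/1 + 18 = 1*(-2) + 18 = -2 + 18 = 16)
v(D) = -4*D
-v(k) = -(-4)*16 = -1*(-64) = 64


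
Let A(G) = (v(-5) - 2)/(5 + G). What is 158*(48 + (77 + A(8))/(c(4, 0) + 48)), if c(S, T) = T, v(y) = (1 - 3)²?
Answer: 2445445/312 ≈ 7838.0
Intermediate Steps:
v(y) = 4 (v(y) = (-2)² = 4)
A(G) = 2/(5 + G) (A(G) = (4 - 2)/(5 + G) = 2/(5 + G))
158*(48 + (77 + A(8))/(c(4, 0) + 48)) = 158*(48 + (77 + 2/(5 + 8))/(0 + 48)) = 158*(48 + (77 + 2/13)/48) = 158*(48 + (77 + 2*(1/13))*(1/48)) = 158*(48 + (77 + 2/13)*(1/48)) = 158*(48 + (1003/13)*(1/48)) = 158*(48 + 1003/624) = 158*(30955/624) = 2445445/312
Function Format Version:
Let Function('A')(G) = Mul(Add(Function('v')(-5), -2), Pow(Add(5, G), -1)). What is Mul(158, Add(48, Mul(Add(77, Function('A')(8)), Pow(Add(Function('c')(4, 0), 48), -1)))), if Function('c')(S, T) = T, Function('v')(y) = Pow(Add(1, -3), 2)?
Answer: Rational(2445445, 312) ≈ 7838.0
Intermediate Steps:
Function('v')(y) = 4 (Function('v')(y) = Pow(-2, 2) = 4)
Function('A')(G) = Mul(2, Pow(Add(5, G), -1)) (Function('A')(G) = Mul(Add(4, -2), Pow(Add(5, G), -1)) = Mul(2, Pow(Add(5, G), -1)))
Mul(158, Add(48, Mul(Add(77, Function('A')(8)), Pow(Add(Function('c')(4, 0), 48), -1)))) = Mul(158, Add(48, Mul(Add(77, Mul(2, Pow(Add(5, 8), -1))), Pow(Add(0, 48), -1)))) = Mul(158, Add(48, Mul(Add(77, Mul(2, Pow(13, -1))), Pow(48, -1)))) = Mul(158, Add(48, Mul(Add(77, Mul(2, Rational(1, 13))), Rational(1, 48)))) = Mul(158, Add(48, Mul(Add(77, Rational(2, 13)), Rational(1, 48)))) = Mul(158, Add(48, Mul(Rational(1003, 13), Rational(1, 48)))) = Mul(158, Add(48, Rational(1003, 624))) = Mul(158, Rational(30955, 624)) = Rational(2445445, 312)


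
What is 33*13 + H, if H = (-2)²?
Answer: 433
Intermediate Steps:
H = 4
33*13 + H = 33*13 + 4 = 429 + 4 = 433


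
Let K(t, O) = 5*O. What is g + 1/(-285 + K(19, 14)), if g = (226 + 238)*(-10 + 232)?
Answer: 22146719/215 ≈ 1.0301e+5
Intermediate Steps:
g = 103008 (g = 464*222 = 103008)
g + 1/(-285 + K(19, 14)) = 103008 + 1/(-285 + 5*14) = 103008 + 1/(-285 + 70) = 103008 + 1/(-215) = 103008 - 1/215 = 22146719/215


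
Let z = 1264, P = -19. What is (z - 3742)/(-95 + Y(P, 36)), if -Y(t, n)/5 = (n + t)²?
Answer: 177/110 ≈ 1.6091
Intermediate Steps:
Y(t, n) = -5*(n + t)²
(z - 3742)/(-95 + Y(P, 36)) = (1264 - 3742)/(-95 - 5*(36 - 19)²) = -2478/(-95 - 5*17²) = -2478/(-95 - 5*289) = -2478/(-95 - 1445) = -2478/(-1540) = -2478*(-1/1540) = 177/110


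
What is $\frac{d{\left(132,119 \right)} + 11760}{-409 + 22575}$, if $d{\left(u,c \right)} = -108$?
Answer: $\frac{5826}{11083} \approx 0.52567$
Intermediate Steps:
$\frac{d{\left(132,119 \right)} + 11760}{-409 + 22575} = \frac{-108 + 11760}{-409 + 22575} = \frac{11652}{22166} = 11652 \cdot \frac{1}{22166} = \frac{5826}{11083}$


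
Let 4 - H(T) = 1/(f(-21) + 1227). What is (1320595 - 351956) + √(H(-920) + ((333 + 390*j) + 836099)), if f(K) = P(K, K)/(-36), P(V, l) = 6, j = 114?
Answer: 968639 + 15*√212136673722/7361 ≈ 9.6958e+5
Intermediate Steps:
f(K) = -⅙ (f(K) = 6/(-36) = 6*(-1/36) = -⅙)
H(T) = 29438/7361 (H(T) = 4 - 1/(-⅙ + 1227) = 4 - 1/7361/6 = 4 - 1*6/7361 = 4 - 6/7361 = 29438/7361)
(1320595 - 351956) + √(H(-920) + ((333 + 390*j) + 836099)) = (1320595 - 351956) + √(29438/7361 + ((333 + 390*114) + 836099)) = 968639 + √(29438/7361 + ((333 + 44460) + 836099)) = 968639 + √(29438/7361 + (44793 + 836099)) = 968639 + √(29438/7361 + 880892) = 968639 + √(6484275450/7361) = 968639 + 15*√212136673722/7361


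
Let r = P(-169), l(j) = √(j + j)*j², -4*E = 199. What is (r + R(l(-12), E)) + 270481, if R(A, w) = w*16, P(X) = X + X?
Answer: 269347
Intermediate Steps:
P(X) = 2*X
E = -199/4 (E = -¼*199 = -199/4 ≈ -49.750)
l(j) = √2*j^(5/2) (l(j) = √(2*j)*j² = (√2*√j)*j² = √2*j^(5/2))
R(A, w) = 16*w
r = -338 (r = 2*(-169) = -338)
(r + R(l(-12), E)) + 270481 = (-338 + 16*(-199/4)) + 270481 = (-338 - 796) + 270481 = -1134 + 270481 = 269347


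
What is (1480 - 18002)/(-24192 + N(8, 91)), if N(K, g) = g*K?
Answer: 8261/11732 ≈ 0.70414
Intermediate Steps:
N(K, g) = K*g
(1480 - 18002)/(-24192 + N(8, 91)) = (1480 - 18002)/(-24192 + 8*91) = -16522/(-24192 + 728) = -16522/(-23464) = -16522*(-1/23464) = 8261/11732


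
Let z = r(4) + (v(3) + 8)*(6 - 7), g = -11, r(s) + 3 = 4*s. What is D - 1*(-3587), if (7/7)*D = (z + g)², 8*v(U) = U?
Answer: 232169/64 ≈ 3627.6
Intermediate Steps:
v(U) = U/8
r(s) = -3 + 4*s
z = 37/8 (z = (-3 + 4*4) + ((⅛)*3 + 8)*(6 - 7) = (-3 + 16) + (3/8 + 8)*(-1) = 13 + (67/8)*(-1) = 13 - 67/8 = 37/8 ≈ 4.6250)
D = 2601/64 (D = (37/8 - 11)² = (-51/8)² = 2601/64 ≈ 40.641)
D - 1*(-3587) = 2601/64 - 1*(-3587) = 2601/64 + 3587 = 232169/64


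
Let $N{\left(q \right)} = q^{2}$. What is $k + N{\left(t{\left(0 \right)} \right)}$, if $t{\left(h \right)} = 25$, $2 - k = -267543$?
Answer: $268170$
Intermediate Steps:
$k = 267545$ ($k = 2 - -267543 = 2 + 267543 = 267545$)
$k + N{\left(t{\left(0 \right)} \right)} = 267545 + 25^{2} = 267545 + 625 = 268170$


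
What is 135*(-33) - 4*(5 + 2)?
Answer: -4483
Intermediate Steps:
135*(-33) - 4*(5 + 2) = -4455 - 4*7 = -4455 - 28 = -4483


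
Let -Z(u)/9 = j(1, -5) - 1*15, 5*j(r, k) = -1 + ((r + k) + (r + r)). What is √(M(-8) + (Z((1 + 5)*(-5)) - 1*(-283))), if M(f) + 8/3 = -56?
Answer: √82065/15 ≈ 19.098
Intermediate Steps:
M(f) = -176/3 (M(f) = -8/3 - 56 = -176/3)
j(r, k) = -⅕ + k/5 + 3*r/5 (j(r, k) = (-1 + ((r + k) + (r + r)))/5 = (-1 + ((k + r) + 2*r))/5 = (-1 + (k + 3*r))/5 = (-1 + k + 3*r)/5 = -⅕ + k/5 + 3*r/5)
Z(u) = 702/5 (Z(u) = -9*((-⅕ + (⅕)*(-5) + (⅗)*1) - 1*15) = -9*((-⅕ - 1 + ⅗) - 15) = -9*(-⅗ - 15) = -9*(-78/5) = 702/5)
√(M(-8) + (Z((1 + 5)*(-5)) - 1*(-283))) = √(-176/3 + (702/5 - 1*(-283))) = √(-176/3 + (702/5 + 283)) = √(-176/3 + 2117/5) = √(5471/15) = √82065/15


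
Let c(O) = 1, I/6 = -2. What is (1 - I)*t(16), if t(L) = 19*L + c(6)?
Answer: 3965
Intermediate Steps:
I = -12 (I = 6*(-2) = -12)
t(L) = 1 + 19*L (t(L) = 19*L + 1 = 1 + 19*L)
(1 - I)*t(16) = (1 - 1*(-12))*(1 + 19*16) = (1 + 12)*(1 + 304) = 13*305 = 3965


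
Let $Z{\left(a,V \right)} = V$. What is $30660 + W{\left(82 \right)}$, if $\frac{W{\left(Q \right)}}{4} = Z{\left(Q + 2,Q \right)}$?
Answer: $30988$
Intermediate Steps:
$W{\left(Q \right)} = 4 Q$
$30660 + W{\left(82 \right)} = 30660 + 4 \cdot 82 = 30660 + 328 = 30988$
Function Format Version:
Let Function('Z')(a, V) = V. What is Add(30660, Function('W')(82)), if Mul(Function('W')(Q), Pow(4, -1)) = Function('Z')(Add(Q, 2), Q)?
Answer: 30988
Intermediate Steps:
Function('W')(Q) = Mul(4, Q)
Add(30660, Function('W')(82)) = Add(30660, Mul(4, 82)) = Add(30660, 328) = 30988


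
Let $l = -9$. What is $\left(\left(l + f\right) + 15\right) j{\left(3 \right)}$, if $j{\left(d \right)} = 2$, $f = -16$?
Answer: $-20$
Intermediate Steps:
$\left(\left(l + f\right) + 15\right) j{\left(3 \right)} = \left(\left(-9 - 16\right) + 15\right) 2 = \left(-25 + 15\right) 2 = \left(-10\right) 2 = -20$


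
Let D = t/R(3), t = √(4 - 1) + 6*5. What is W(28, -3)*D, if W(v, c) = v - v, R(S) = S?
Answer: 0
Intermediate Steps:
W(v, c) = 0
t = 30 + √3 (t = √3 + 30 = 30 + √3 ≈ 31.732)
D = 10 + √3/3 (D = (30 + √3)/3 = (30 + √3)*(⅓) = 10 + √3/3 ≈ 10.577)
W(28, -3)*D = 0*(10 + √3/3) = 0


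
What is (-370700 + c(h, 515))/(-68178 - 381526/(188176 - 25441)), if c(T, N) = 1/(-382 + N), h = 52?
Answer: 422281042935/77667298492 ≈ 5.4370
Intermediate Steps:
(-370700 + c(h, 515))/(-68178 - 381526/(188176 - 25441)) = (-370700 + 1/(-382 + 515))/(-68178 - 381526/(188176 - 25441)) = (-370700 + 1/133)/(-68178 - 381526/162735) = (-370700 + 1/133)/(-68178 - 381526*1/162735) = -49303099/(133*(-68178 - 381526/162735)) = -49303099/(133*(-11095328356/162735)) = -49303099/133*(-162735/11095328356) = 422281042935/77667298492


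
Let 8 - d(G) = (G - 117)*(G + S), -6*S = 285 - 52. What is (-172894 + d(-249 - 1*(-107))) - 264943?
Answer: -2907989/6 ≈ -4.8467e+5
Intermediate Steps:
S = -233/6 (S = -(285 - 52)/6 = -⅙*233 = -233/6 ≈ -38.833)
d(G) = 8 - (-117 + G)*(-233/6 + G) (d(G) = 8 - (G - 117)*(G - 233/6) = 8 - (-117 + G)*(-233/6 + G))
(-172894 + d(-249 - 1*(-107))) - 264943 = (-172894 + (-9071/2 - (-249 - 1*(-107))² + 935*(-249 - 1*(-107))/6)) - 264943 = (-172894 + (-9071/2 - (-249 + 107)² + 935*(-249 + 107)/6)) - 264943 = (-172894 + (-9071/2 - 1*(-142)² + (935/6)*(-142))) - 264943 = (-172894 + (-9071/2 - 1*20164 - 66385/3)) - 264943 = (-172894 + (-9071/2 - 20164 - 66385/3)) - 264943 = (-172894 - 280967/6) - 264943 = -1318331/6 - 264943 = -2907989/6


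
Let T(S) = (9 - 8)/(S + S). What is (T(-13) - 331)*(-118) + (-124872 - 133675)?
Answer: -2853298/13 ≈ -2.1948e+5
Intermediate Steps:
T(S) = 1/(2*S)
(T(-13) - 331)*(-118) + (-124872 - 133675) = ((½)/(-13) - 331)*(-118) + (-124872 - 133675) = ((½)*(-1/13) - 331)*(-118) - 258547 = (-1/26 - 331)*(-118) - 258547 = -8607/26*(-118) - 258547 = 507813/13 - 258547 = -2853298/13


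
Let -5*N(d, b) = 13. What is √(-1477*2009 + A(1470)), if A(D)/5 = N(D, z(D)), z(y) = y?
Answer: I*√2967306 ≈ 1722.6*I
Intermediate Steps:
N(d, b) = -13/5 (N(d, b) = -⅕*13 = -13/5)
A(D) = -13 (A(D) = 5*(-13/5) = -13)
√(-1477*2009 + A(1470)) = √(-1477*2009 - 13) = √(-2967293 - 13) = √(-2967306) = I*√2967306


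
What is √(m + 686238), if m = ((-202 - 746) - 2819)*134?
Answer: 2*√45365 ≈ 425.98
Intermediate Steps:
m = -504778 (m = (-948 - 2819)*134 = -3767*134 = -504778)
√(m + 686238) = √(-504778 + 686238) = √181460 = 2*√45365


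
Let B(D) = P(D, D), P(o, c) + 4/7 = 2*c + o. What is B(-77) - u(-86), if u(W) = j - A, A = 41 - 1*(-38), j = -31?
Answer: -851/7 ≈ -121.57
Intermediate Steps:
A = 79 (A = 41 + 38 = 79)
u(W) = -110 (u(W) = -31 - 1*79 = -31 - 79 = -110)
P(o, c) = -4/7 + o + 2*c (P(o, c) = -4/7 + (2*c + o) = -4/7 + (o + 2*c) = -4/7 + o + 2*c)
B(D) = -4/7 + 3*D (B(D) = -4/7 + D + 2*D = -4/7 + 3*D)
B(-77) - u(-86) = (-4/7 + 3*(-77)) - 1*(-110) = (-4/7 - 231) + 110 = -1621/7 + 110 = -851/7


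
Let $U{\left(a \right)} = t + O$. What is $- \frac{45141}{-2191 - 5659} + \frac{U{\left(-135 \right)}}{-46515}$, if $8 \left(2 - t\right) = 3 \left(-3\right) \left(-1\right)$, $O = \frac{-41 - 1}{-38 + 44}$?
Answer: $\frac{239975051}{41730600} \approx 5.7506$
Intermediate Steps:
$O = -7$ ($O = - \frac{42}{6} = \left(-42\right) \frac{1}{6} = -7$)
$t = \frac{7}{8}$ ($t = 2 - \frac{3 \left(-3\right) \left(-1\right)}{8} = 2 - \frac{\left(-9\right) \left(-1\right)}{8} = 2 - \frac{9}{8} = \frac{7}{8} \approx 0.875$)
$U{\left(a \right)} = - \frac{49}{8}$ ($U{\left(a \right)} = \frac{7}{8} - 7 = - \frac{49}{8}$)
$- \frac{45141}{-2191 - 5659} + \frac{U{\left(-135 \right)}}{-46515} = - \frac{45141}{-2191 - 5659} - \frac{49}{8 \left(-46515\right)} = - \frac{45141}{-2191 - 5659} - - \frac{7}{53160} = - \frac{45141}{-7850} + \frac{7}{53160} = \left(-45141\right) \left(- \frac{1}{7850}\right) + \frac{7}{53160} = \frac{45141}{7850} + \frac{7}{53160} = \frac{239975051}{41730600}$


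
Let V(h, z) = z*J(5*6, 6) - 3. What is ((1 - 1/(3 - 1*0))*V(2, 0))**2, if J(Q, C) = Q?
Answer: 4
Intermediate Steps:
V(h, z) = -3 + 30*z (V(h, z) = z*(5*6) - 3 = z*30 - 3 = 30*z - 3 = -3 + 30*z)
((1 - 1/(3 - 1*0))*V(2, 0))**2 = ((1 - 1/(3 - 1*0))*(-3 + 30*0))**2 = ((1 - 1/(3 + 0))*(-3 + 0))**2 = ((1 - 1/3)*(-3))**2 = ((2/3)*(-3))**2 = (-2)**2 = 4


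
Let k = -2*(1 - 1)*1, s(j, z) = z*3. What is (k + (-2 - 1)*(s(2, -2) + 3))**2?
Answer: 81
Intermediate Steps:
s(j, z) = 3*z
k = 0 (k = -2*0*1 = 0*1 = 0)
(k + (-2 - 1)*(s(2, -2) + 3))**2 = (0 + (-2 - 1)*(3*(-2) + 3))**2 = (0 - 3*(-6 + 3))**2 = (0 - 3*(-3))**2 = (0 + 9)**2 = 9**2 = 81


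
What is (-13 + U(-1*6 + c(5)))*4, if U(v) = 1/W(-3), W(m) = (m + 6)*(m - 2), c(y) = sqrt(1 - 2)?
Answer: -784/15 ≈ -52.267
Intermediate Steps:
c(y) = I (c(y) = sqrt(-1) = I)
W(m) = (-2 + m)*(6 + m) (W(m) = (6 + m)*(-2 + m) = (-2 + m)*(6 + m))
U(v) = -1/15 (U(v) = 1/(-12 + (-3)**2 + 4*(-3)) = 1/(-12 + 9 - 12) = 1/(-15) = -1/15)
(-13 + U(-1*6 + c(5)))*4 = (-13 - 1/15)*4 = -196/15*4 = -784/15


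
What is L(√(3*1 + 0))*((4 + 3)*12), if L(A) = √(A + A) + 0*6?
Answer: 84*√2*3^(¼) ≈ 156.34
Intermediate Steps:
L(A) = √2*√A (L(A) = √(2*A) + 0 = √2*√A + 0 = √2*√A)
L(√(3*1 + 0))*((4 + 3)*12) = (√2*√(√(3*1 + 0)))*((4 + 3)*12) = (√2*√(√(3 + 0)))*(7*12) = (√2*√(√3))*84 = (√2*3^(¼))*84 = 84*√2*3^(¼)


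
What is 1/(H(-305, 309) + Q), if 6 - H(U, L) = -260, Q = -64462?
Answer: -1/64196 ≈ -1.5577e-5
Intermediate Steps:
H(U, L) = 266 (H(U, L) = 6 - 1*(-260) = 6 + 260 = 266)
1/(H(-305, 309) + Q) = 1/(266 - 64462) = 1/(-64196) = -1/64196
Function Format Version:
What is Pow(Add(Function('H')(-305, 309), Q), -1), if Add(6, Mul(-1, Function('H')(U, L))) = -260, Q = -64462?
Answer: Rational(-1, 64196) ≈ -1.5577e-5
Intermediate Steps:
Function('H')(U, L) = 266 (Function('H')(U, L) = Add(6, Mul(-1, -260)) = Add(6, 260) = 266)
Pow(Add(Function('H')(-305, 309), Q), -1) = Pow(Add(266, -64462), -1) = Pow(-64196, -1) = Rational(-1, 64196)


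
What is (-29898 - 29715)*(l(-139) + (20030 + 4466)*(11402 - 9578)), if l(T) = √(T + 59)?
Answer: -2663550807552 - 238452*I*√5 ≈ -2.6636e+12 - 5.332e+5*I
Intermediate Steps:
l(T) = √(59 + T)
(-29898 - 29715)*(l(-139) + (20030 + 4466)*(11402 - 9578)) = (-29898 - 29715)*(√(59 - 139) + (20030 + 4466)*(11402 - 9578)) = -59613*(√(-80) + 24496*1824) = -59613*(4*I*√5 + 44680704) = -59613*(44680704 + 4*I*√5) = -2663550807552 - 238452*I*√5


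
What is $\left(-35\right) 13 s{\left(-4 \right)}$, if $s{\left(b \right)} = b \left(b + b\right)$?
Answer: $-14560$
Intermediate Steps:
$s{\left(b \right)} = 2 b^{2}$ ($s{\left(b \right)} = b 2 b = 2 b^{2}$)
$\left(-35\right) 13 s{\left(-4 \right)} = \left(-35\right) 13 \cdot 2 \left(-4\right)^{2} = - 455 \cdot 2 \cdot 16 = \left(-455\right) 32 = -14560$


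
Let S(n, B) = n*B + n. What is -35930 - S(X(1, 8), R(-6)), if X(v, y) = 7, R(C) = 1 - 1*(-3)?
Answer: -35965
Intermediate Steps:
R(C) = 4 (R(C) = 1 + 3 = 4)
S(n, B) = n + B*n (S(n, B) = B*n + n = n + B*n)
-35930 - S(X(1, 8), R(-6)) = -35930 - 7*(1 + 4) = -35930 - 7*5 = -35930 - 1*35 = -35930 - 35 = -35965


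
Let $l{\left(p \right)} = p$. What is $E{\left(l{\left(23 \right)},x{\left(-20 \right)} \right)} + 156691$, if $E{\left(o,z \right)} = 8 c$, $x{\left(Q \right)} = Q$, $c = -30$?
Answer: $156451$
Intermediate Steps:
$E{\left(o,z \right)} = -240$ ($E{\left(o,z \right)} = 8 \left(-30\right) = -240$)
$E{\left(l{\left(23 \right)},x{\left(-20 \right)} \right)} + 156691 = -240 + 156691 = 156451$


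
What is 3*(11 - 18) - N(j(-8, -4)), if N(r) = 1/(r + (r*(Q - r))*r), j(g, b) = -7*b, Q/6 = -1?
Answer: -559187/26628 ≈ -21.000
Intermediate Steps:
Q = -6 (Q = 6*(-1) = -6)
N(r) = 1/(r + r²*(-6 - r)) (N(r) = 1/(r + (r*(-6 - r))*r) = 1/(r + r²*(-6 - r)))
3*(11 - 18) - N(j(-8, -4)) = 3*(11 - 18) - (-1)/(((-7*(-4)))*(-1 + (-7*(-4))² + 6*(-7*(-4)))) = 3*(-7) - (-1)/(28*(-1 + 28² + 6*28)) = -21 - (-1)/(28*(-1 + 784 + 168)) = -21 - (-1)/(28*951) = -21 - 1*(-1/26628) = -21 + 1/26628 = -559187/26628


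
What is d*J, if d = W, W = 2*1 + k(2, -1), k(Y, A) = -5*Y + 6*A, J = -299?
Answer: 4186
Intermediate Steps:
W = -14 (W = 2*1 + (-5*2 + 6*(-1)) = 2 + (-10 - 6) = 2 - 16 = -14)
d = -14
d*J = -14*(-299) = 4186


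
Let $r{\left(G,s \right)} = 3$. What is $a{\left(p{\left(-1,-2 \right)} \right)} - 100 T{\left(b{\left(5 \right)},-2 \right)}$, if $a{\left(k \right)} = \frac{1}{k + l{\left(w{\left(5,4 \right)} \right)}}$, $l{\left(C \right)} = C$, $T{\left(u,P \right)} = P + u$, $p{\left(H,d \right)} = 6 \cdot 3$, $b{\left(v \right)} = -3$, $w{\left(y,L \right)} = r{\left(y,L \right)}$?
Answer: $\frac{10501}{21} \approx 500.05$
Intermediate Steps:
$w{\left(y,L \right)} = 3$
$p{\left(H,d \right)} = 18$
$a{\left(k \right)} = \frac{1}{3 + k}$ ($a{\left(k \right)} = \frac{1}{k + 3} = \frac{1}{3 + k}$)
$a{\left(p{\left(-1,-2 \right)} \right)} - 100 T{\left(b{\left(5 \right)},-2 \right)} = \frac{1}{3 + 18} - 100 \left(-2 - 3\right) = \frac{1}{21} - -500 = \frac{1}{21} + 500 = \frac{10501}{21}$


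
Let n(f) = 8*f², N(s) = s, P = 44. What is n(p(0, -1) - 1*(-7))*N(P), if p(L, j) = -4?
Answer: 3168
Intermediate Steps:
n(p(0, -1) - 1*(-7))*N(P) = (8*(-4 - 1*(-7))²)*44 = (8*(-4 + 7)²)*44 = (8*3²)*44 = (8*9)*44 = 72*44 = 3168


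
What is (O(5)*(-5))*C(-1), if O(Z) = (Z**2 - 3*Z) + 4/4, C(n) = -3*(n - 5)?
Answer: -990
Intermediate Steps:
C(n) = 15 - 3*n (C(n) = -3*(-5 + n) = 15 - 3*n)
O(Z) = 1 + Z**2 - 3*Z (O(Z) = (Z**2 - 3*Z) + 4*(1/4) = (Z**2 - 3*Z) + 1 = 1 + Z**2 - 3*Z)
(O(5)*(-5))*C(-1) = ((1 + 5**2 - 3*5)*(-5))*(15 - 3*(-1)) = ((1 + 25 - 15)*(-5))*(15 + 3) = (11*(-5))*18 = -55*18 = -990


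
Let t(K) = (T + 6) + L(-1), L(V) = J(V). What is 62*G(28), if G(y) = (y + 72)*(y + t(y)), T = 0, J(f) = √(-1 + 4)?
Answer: 210800 + 6200*√3 ≈ 2.2154e+5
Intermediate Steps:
J(f) = √3
L(V) = √3
t(K) = 6 + √3 (t(K) = (0 + 6) + √3 = 6 + √3)
G(y) = (72 + y)*(6 + y + √3) (G(y) = (y + 72)*(y + (6 + √3)) = (72 + y)*(6 + y + √3))
62*G(28) = 62*(432 + 28² + 72*√3 + 78*28 + 28*√3) = 62*(432 + 784 + 72*√3 + 2184 + 28*√3) = 62*(3400 + 100*√3) = 210800 + 6200*√3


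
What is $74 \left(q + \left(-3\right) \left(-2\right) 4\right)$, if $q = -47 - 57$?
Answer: $-5920$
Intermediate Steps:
$q = -104$
$74 \left(q + \left(-3\right) \left(-2\right) 4\right) = 74 \left(-104 + \left(-3\right) \left(-2\right) 4\right) = 74 \left(-104 + 6 \cdot 4\right) = 74 \left(-104 + 24\right) = 74 \left(-80\right) = -5920$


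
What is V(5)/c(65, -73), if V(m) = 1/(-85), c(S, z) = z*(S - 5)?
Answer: 1/372300 ≈ 2.6860e-6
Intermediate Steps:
c(S, z) = z*(-5 + S)
V(m) = -1/85
V(5)/c(65, -73) = -(-1/(73*(-5 + 65)))/85 = -1/(85*((-73*60))) = -1/85/(-4380) = -1/85*(-1/4380) = 1/372300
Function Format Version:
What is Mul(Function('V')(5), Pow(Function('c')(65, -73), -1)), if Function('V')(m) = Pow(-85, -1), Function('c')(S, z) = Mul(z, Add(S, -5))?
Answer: Rational(1, 372300) ≈ 2.6860e-6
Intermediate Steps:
Function('c')(S, z) = Mul(z, Add(-5, S))
Function('V')(m) = Rational(-1, 85)
Mul(Function('V')(5), Pow(Function('c')(65, -73), -1)) = Mul(Rational(-1, 85), Pow(Mul(-73, Add(-5, 65)), -1)) = Mul(Rational(-1, 85), Pow(Mul(-73, 60), -1)) = Mul(Rational(-1, 85), Pow(-4380, -1)) = Mul(Rational(-1, 85), Rational(-1, 4380)) = Rational(1, 372300)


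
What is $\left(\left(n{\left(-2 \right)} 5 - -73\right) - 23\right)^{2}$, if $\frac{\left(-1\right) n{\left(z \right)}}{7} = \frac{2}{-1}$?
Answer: $14400$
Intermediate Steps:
$n{\left(z \right)} = 14$ ($n{\left(z \right)} = - 7 \frac{2}{-1} = - 7 \cdot 2 \left(-1\right) = \left(-7\right) \left(-2\right) = 14$)
$\left(\left(n{\left(-2 \right)} 5 - -73\right) - 23\right)^{2} = \left(\left(14 \cdot 5 - -73\right) - 23\right)^{2} = \left(\left(70 + 73\right) - 23\right)^{2} = \left(143 - 23\right)^{2} = 120^{2} = 14400$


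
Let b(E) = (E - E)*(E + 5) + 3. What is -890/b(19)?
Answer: -890/3 ≈ -296.67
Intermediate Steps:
b(E) = 3 (b(E) = 0*(5 + E) + 3 = 0 + 3 = 3)
-890/b(19) = -890/3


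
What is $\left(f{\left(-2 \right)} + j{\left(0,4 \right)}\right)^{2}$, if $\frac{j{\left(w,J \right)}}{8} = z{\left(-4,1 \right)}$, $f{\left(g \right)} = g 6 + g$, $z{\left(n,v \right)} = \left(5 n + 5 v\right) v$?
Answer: $17956$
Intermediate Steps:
$z{\left(n,v \right)} = v \left(5 n + 5 v\right)$
$f{\left(g \right)} = 7 g$ ($f{\left(g \right)} = 6 g + g = 7 g$)
$j{\left(w,J \right)} = -120$ ($j{\left(w,J \right)} = 8 \cdot 5 \cdot 1 \left(-4 + 1\right) = 8 \cdot 5 \cdot 1 \left(-3\right) = 8 \left(-15\right) = -120$)
$\left(f{\left(-2 \right)} + j{\left(0,4 \right)}\right)^{2} = \left(7 \left(-2\right) - 120\right)^{2} = \left(-14 - 120\right)^{2} = \left(-134\right)^{2} = 17956$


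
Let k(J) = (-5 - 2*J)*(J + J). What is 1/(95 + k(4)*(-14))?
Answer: 1/1551 ≈ 0.00064475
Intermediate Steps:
k(J) = 2*J*(-5 - 2*J) (k(J) = (-5 - 2*J)*(2*J) = 2*J*(-5 - 2*J))
1/(95 + k(4)*(-14)) = 1/(95 - 2*4*(5 + 2*4)*(-14)) = 1/(95 - 2*4*(5 + 8)*(-14)) = 1/(95 - 2*4*13*(-14)) = 1/(95 - 104*(-14)) = 1/(95 + 1456) = 1/1551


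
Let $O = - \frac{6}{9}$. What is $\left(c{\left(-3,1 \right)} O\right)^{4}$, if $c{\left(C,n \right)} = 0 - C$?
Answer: $16$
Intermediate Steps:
$O = - \frac{2}{3}$ ($O = \left(-6\right) \frac{1}{9} = - \frac{2}{3} \approx -0.66667$)
$c{\left(C,n \right)} = - C$
$\left(c{\left(-3,1 \right)} O\right)^{4} = \left(\left(-1\right) \left(-3\right) \left(- \frac{2}{3}\right)\right)^{4} = \left(3 \left(- \frac{2}{3}\right)\right)^{4} = \left(-2\right)^{4} = 16$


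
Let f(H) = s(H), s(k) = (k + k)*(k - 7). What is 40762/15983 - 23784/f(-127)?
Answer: 251808940/135999347 ≈ 1.8515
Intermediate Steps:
s(k) = 2*k*(-7 + k) (s(k) = (2*k)*(-7 + k) = 2*k*(-7 + k))
f(H) = 2*H*(-7 + H)
40762/15983 - 23784/f(-127) = 40762/15983 - 23784*(-1/(254*(-7 - 127))) = 40762*(1/15983) - 23784/(2*(-127)*(-134)) = 40762/15983 - 23784/34036 = 40762/15983 - 23784*1/34036 = 40762/15983 - 5946/8509 = 251808940/135999347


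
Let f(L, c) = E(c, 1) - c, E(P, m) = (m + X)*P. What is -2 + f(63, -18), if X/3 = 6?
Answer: -326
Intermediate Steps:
X = 18 (X = 3*6 = 18)
E(P, m) = P*(18 + m) (E(P, m) = (m + 18)*P = (18 + m)*P = P*(18 + m))
f(L, c) = 18*c (f(L, c) = c*(18 + 1) - c = c*19 - c = 19*c - c = 18*c)
-2 + f(63, -18) = -2 + 18*(-18) = -2 - 324 = -326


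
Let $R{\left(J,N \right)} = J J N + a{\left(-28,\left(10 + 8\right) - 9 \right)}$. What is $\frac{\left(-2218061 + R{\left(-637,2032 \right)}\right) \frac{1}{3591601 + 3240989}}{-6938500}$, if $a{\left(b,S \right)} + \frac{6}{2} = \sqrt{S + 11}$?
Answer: $- \frac{102788068}{5925990714375} - \frac{\sqrt{5}}{23703962857500} \approx -1.7345 \cdot 10^{-5}$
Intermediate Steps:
$a{\left(b,S \right)} = -3 + \sqrt{11 + S}$ ($a{\left(b,S \right)} = -3 + \sqrt{S + 11} = -3 + \sqrt{11 + S}$)
$R{\left(J,N \right)} = -3 + 2 \sqrt{5} + N J^{2}$ ($R{\left(J,N \right)} = J J N - \left(3 - \sqrt{11 + \left(\left(10 + 8\right) - 9\right)}\right) = J^{2} N - \left(3 - \sqrt{11 + \left(18 - 9\right)}\right) = N J^{2} - \left(3 - \sqrt{11 + 9}\right) = N J^{2} - \left(3 - \sqrt{20}\right) = N J^{2} - \left(3 - 2 \sqrt{5}\right) = -3 + 2 \sqrt{5} + N J^{2}$)
$\frac{\left(-2218061 + R{\left(-637,2032 \right)}\right) \frac{1}{3591601 + 3240989}}{-6938500} = \frac{\left(-2218061 + \left(-3 + 2 \sqrt{5} + 2032 \left(-637\right)^{2}\right)\right) \frac{1}{3591601 + 3240989}}{-6938500} = \frac{-2218061 + \left(-3 + 2 \sqrt{5} + 2032 \cdot 405769\right)}{6832590} \left(- \frac{1}{6938500}\right) = \left(-2218061 + \left(-3 + 2 \sqrt{5} + 824522608\right)\right) \frac{1}{6832590} \left(- \frac{1}{6938500}\right) = \left(-2218061 + \left(824522605 + 2 \sqrt{5}\right)\right) \frac{1}{6832590} \left(- \frac{1}{6938500}\right) = \left(822304544 + 2 \sqrt{5}\right) \frac{1}{6832590} \left(- \frac{1}{6938500}\right) = \left(\frac{411152272}{3416295} + \frac{\sqrt{5}}{3416295}\right) \left(- \frac{1}{6938500}\right) = - \frac{102788068}{5925990714375} - \frac{\sqrt{5}}{23703962857500}$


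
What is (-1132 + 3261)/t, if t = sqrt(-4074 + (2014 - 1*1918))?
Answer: -2129*I*sqrt(442)/1326 ≈ -33.755*I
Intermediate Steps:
t = 3*I*sqrt(442) (t = sqrt(-4074 + (2014 - 1918)) = sqrt(-4074 + 96) = sqrt(-3978) = 3*I*sqrt(442) ≈ 63.071*I)
(-1132 + 3261)/t = (-1132 + 3261)/((3*I*sqrt(442))) = 2129*(-I*sqrt(442)/1326) = -2129*I*sqrt(442)/1326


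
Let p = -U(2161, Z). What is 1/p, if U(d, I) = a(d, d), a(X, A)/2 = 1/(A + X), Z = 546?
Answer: -2161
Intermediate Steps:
a(X, A) = 2/(A + X)
U(d, I) = 1/d (U(d, I) = 2/(d + d) = 2/((2*d)) = 2*(1/(2*d)) = 1/d)
p = -1/2161 ≈ -0.00046275
1/p = 1/(-1/2161) = -2161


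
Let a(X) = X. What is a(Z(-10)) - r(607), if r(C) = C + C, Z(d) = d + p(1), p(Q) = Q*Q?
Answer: -1223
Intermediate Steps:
p(Q) = Q²
Z(d) = 1 + d (Z(d) = d + 1² = d + 1 = 1 + d)
r(C) = 2*C
a(Z(-10)) - r(607) = (1 - 10) - 2*607 = -9 - 1*1214 = -9 - 1214 = -1223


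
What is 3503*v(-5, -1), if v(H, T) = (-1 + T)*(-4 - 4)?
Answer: 56048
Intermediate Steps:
v(H, T) = 8 - 8*T (v(H, T) = (-1 + T)*(-8) = 8 - 8*T)
3503*v(-5, -1) = 3503*(8 - 8*(-1)) = 3503*(8 + 8) = 3503*16 = 56048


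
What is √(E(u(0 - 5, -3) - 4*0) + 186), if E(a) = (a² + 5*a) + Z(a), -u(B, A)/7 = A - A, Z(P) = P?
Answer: √186 ≈ 13.638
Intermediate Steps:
u(B, A) = 0 (u(B, A) = -7*(A - A) = -7*0 = 0)
E(a) = a² + 6*a (E(a) = (a² + 5*a) + a = a² + 6*a)
√(E(u(0 - 5, -3) - 4*0) + 186) = √((0 - 4*0)*(6 + (0 - 4*0)) + 186) = √((0 + 0)*(6 + (0 + 0)) + 186) = √(0*(6 + 0) + 186) = √(0*6 + 186) = √(0 + 186) = √186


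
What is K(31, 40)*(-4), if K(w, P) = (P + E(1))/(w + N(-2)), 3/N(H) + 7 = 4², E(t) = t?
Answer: -246/47 ≈ -5.2340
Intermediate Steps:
N(H) = ⅓ (N(H) = 3/(-7 + 4²) = 3/(-7 + 16) = 3/9 = 3*(⅑) = ⅓)
K(w, P) = (1 + P)/(⅓ + w) (K(w, P) = (P + 1)/(w + ⅓) = (1 + P)/(⅓ + w))
K(31, 40)*(-4) = (3*(1 + 40)/(1 + 3*31))*(-4) = (3*41/(1 + 93))*(-4) = (3*41/94)*(-4) = (3*(1/94)*41)*(-4) = (123/94)*(-4) = -246/47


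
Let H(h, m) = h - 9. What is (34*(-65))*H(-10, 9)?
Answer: 41990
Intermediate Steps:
H(h, m) = -9 + h
(34*(-65))*H(-10, 9) = (34*(-65))*(-9 - 10) = -2210*(-19) = 41990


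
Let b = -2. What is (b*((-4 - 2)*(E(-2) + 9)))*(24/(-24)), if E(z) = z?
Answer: -84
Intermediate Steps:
(b*((-4 - 2)*(E(-2) + 9)))*(24/(-24)) = (-2*(-4 - 2)*(-2 + 9))*(24/(-24)) = (-(-12)*7)*(24*(-1/24)) = -2*(-42)*(-1) = 84*(-1) = -84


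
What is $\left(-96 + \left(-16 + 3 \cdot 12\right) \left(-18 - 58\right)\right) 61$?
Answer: $-98576$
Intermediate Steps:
$\left(-96 + \left(-16 + 3 \cdot 12\right) \left(-18 - 58\right)\right) 61 = \left(-96 + \left(-16 + 36\right) \left(-76\right)\right) 61 = \left(-96 + 20 \left(-76\right)\right) 61 = \left(-96 - 1520\right) 61 = \left(-1616\right) 61 = -98576$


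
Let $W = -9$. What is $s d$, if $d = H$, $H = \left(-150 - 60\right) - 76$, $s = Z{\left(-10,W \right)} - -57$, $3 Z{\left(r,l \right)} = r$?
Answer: $- \frac{46046}{3} \approx -15349.0$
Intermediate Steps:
$Z{\left(r,l \right)} = \frac{r}{3}$
$s = \frac{161}{3}$ ($s = \frac{1}{3} \left(-10\right) - -57 = - \frac{10}{3} + 57 = \frac{161}{3} \approx 53.667$)
$H = -286$ ($H = -210 - 76 = -286$)
$d = -286$
$s d = \frac{161}{3} \left(-286\right) = - \frac{46046}{3}$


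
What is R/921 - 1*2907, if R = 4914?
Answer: -890811/307 ≈ -2901.7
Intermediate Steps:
R/921 - 1*2907 = 4914/921 - 1*2907 = 4914*(1/921) - 2907 = 1638/307 - 2907 = -890811/307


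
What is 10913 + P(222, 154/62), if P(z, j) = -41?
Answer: 10872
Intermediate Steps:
10913 + P(222, 154/62) = 10913 - 41 = 10872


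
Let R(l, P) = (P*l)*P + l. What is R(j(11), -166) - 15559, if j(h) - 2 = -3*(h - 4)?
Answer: -539142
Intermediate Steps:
j(h) = 14 - 3*h (j(h) = 2 - 3*(h - 4) = 2 - 3*(-4 + h) = 2 + (12 - 3*h) = 14 - 3*h)
R(l, P) = l + l*P² (R(l, P) = l*P² + l = l + l*P²)
R(j(11), -166) - 15559 = (14 - 3*11)*(1 + (-166)²) - 15559 = (14 - 33)*(1 + 27556) - 15559 = -19*27557 - 15559 = -523583 - 15559 = -539142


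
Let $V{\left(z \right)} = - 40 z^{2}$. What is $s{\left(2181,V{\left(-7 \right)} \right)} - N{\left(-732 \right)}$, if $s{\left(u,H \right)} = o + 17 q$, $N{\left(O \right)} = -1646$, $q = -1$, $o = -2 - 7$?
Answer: $1620$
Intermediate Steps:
$o = -9$ ($o = -2 - 7 = -9$)
$s{\left(u,H \right)} = -26$ ($s{\left(u,H \right)} = -9 + 17 \left(-1\right) = -9 - 17 = -26$)
$s{\left(2181,V{\left(-7 \right)} \right)} - N{\left(-732 \right)} = -26 - -1646 = -26 + 1646 = 1620$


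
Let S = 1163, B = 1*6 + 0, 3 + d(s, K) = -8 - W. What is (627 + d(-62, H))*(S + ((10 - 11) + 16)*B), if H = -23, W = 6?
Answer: 764330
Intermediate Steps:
d(s, K) = -17 (d(s, K) = -3 + (-8 - 1*6) = -3 + (-8 - 6) = -3 - 14 = -17)
B = 6 (B = 6 + 0 = 6)
(627 + d(-62, H))*(S + ((10 - 11) + 16)*B) = (627 - 17)*(1163 + ((10 - 11) + 16)*6) = 610*(1163 + (-1 + 16)*6) = 610*(1163 + 15*6) = 610*(1163 + 90) = 610*1253 = 764330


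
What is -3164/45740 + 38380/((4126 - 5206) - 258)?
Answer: -219966829/7650015 ≈ -28.754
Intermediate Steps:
-3164/45740 + 38380/((4126 - 5206) - 258) = -3164*1/45740 + 38380/(-1080 - 258) = -791/11435 + 38380/(-1338) = -791/11435 + 38380*(-1/1338) = -791/11435 - 19190/669 = -219966829/7650015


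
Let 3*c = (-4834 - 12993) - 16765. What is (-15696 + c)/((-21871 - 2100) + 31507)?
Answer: -5105/1413 ≈ -3.6129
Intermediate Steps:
c = -34592/3 (c = ((-4834 - 12993) - 16765)/3 = (-17827 - 16765)/3 = (⅓)*(-34592) = -34592/3 ≈ -11531.)
(-15696 + c)/((-21871 - 2100) + 31507) = (-15696 - 34592/3)/((-21871 - 2100) + 31507) = -81680/(3*(-23971 + 31507)) = -81680/3/7536 = -81680/3*1/7536 = -5105/1413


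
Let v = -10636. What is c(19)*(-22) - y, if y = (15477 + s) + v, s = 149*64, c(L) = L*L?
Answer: -22319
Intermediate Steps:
c(L) = L²
s = 9536
y = 14377 (y = (15477 + 9536) - 10636 = 25013 - 10636 = 14377)
c(19)*(-22) - y = 19²*(-22) - 1*14377 = 361*(-22) - 14377 = -7942 - 14377 = -22319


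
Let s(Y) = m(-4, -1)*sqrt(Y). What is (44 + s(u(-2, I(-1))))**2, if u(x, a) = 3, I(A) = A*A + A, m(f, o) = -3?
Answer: 1963 - 264*sqrt(3) ≈ 1505.7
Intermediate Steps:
I(A) = A + A**2 (I(A) = A**2 + A = A + A**2)
s(Y) = -3*sqrt(Y)
(44 + s(u(-2, I(-1))))**2 = (44 - 3*sqrt(3))**2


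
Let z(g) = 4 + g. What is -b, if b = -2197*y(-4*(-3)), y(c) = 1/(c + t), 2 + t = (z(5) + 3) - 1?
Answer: 2197/21 ≈ 104.62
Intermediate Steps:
t = 9 (t = -2 + (((4 + 5) + 3) - 1) = -2 + ((9 + 3) - 1) = -2 + (12 - 1) = -2 + 11 = 9)
y(c) = 1/(9 + c) (y(c) = 1/(c + 9) = 1/(9 + c))
b = -2197/21 (b = -2197/(9 - 4*(-3)) = -2197/(9 + 12) = -2197/21 ≈ -104.62)
-b = -1*(-2197/21) = 2197/21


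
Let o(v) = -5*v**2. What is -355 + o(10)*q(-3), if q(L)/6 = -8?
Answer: 23645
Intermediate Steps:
q(L) = -48 (q(L) = 6*(-8) = -48)
-355 + o(10)*q(-3) = -355 - 5*10**2*(-48) = -355 - 5*100*(-48) = -355 - 500*(-48) = -355 + 24000 = 23645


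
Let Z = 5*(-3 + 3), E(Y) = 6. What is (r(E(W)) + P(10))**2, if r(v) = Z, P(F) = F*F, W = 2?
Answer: 10000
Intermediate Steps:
P(F) = F**2
Z = 0 (Z = 5*0 = 0)
r(v) = 0
(r(E(W)) + P(10))**2 = (0 + 10**2)**2 = (0 + 100)**2 = 100**2 = 10000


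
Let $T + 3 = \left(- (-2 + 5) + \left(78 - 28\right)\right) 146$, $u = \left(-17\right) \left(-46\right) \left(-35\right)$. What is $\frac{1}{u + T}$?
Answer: $- \frac{1}{20511} \approx -4.8754 \cdot 10^{-5}$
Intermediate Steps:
$u = -27370$ ($u = 782 \left(-35\right) = -27370$)
$T = 6859$ ($T = -3 + \left(- (-2 + 5) + \left(78 - 28\right)\right) 146 = -3 + \left(\left(-1\right) 3 + 50\right) 146 = -3 + \left(-3 + 50\right) 146 = -3 + 47 \cdot 146 = -3 + 6862 = 6859$)
$\frac{1}{u + T} = \frac{1}{-27370 + 6859} = \frac{1}{-20511} = - \frac{1}{20511}$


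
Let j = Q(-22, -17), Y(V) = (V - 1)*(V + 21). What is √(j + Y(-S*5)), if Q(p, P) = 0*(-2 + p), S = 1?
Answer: 4*I*√6 ≈ 9.798*I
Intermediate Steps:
Q(p, P) = 0
Y(V) = (-1 + V)*(21 + V)
j = 0
√(j + Y(-S*5)) = √(0 + (-21 + (-1*1*5)² + 20*(-1*1*5))) = √(0 + (-21 + (-1*5)² + 20*(-1*5))) = √(0 + (-21 + (-5)² + 20*(-5))) = √(0 + (-21 + 25 - 100)) = √(0 - 96) = √(-96) = 4*I*√6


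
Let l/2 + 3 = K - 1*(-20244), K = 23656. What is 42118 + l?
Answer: 129912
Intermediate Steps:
l = 87794 (l = -6 + 2*(23656 - 1*(-20244)) = -6 + 2*(23656 + 20244) = -6 + 2*43900 = -6 + 87800 = 87794)
42118 + l = 42118 + 87794 = 129912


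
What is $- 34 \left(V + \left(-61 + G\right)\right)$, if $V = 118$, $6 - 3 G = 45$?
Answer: $-1496$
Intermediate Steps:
$G = -13$ ($G = 2 - 15 = -13$)
$- 34 \left(V + \left(-61 + G\right)\right) = - 34 \left(118 - 74\right) = \left(-34\right) 44 = -1496$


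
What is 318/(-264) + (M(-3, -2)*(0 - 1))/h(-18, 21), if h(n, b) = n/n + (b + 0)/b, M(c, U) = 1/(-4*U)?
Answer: -223/176 ≈ -1.2670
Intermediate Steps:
M(c, U) = -1/(4*U)
h(n, b) = 2 (h(n, b) = 1 + b/b = 1 + 1 = 2)
318/(-264) + (M(-3, -2)*(0 - 1))/h(-18, 21) = 318/(-264) + ((-¼/(-2))*(0 - 1))/2 = 318*(-1/264) + (-¼*(-½)*(-1))*(½) = -53/44 + ((⅛)*(-1))*(½) = -53/44 - ⅛*½ = -53/44 - 1/16 = -223/176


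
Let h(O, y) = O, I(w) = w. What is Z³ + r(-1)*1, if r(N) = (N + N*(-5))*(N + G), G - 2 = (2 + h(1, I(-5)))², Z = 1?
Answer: 41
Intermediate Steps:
G = 11 (G = 2 + (2 + 1)² = 2 + 3² = 2 + 9 = 11)
r(N) = -4*N*(11 + N) (r(N) = (N + N*(-5))*(N + 11) = (N - 5*N)*(11 + N) = (-4*N)*(11 + N) = -4*N*(11 + N))
Z³ + r(-1)*1 = 1³ - 4*(-1)*(11 - 1)*1 = 1 - 4*(-1)*10*1 = 1 + 40*1 = 1 + 40 = 41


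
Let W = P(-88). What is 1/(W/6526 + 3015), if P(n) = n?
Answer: 3263/9837901 ≈ 0.00033168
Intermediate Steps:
W = -88
1/(W/6526 + 3015) = 1/(-88/6526 + 3015) = 1/(-88*1/6526 + 3015) = 1/(-44/3263 + 3015) = 1/(9837901/3263) = 3263/9837901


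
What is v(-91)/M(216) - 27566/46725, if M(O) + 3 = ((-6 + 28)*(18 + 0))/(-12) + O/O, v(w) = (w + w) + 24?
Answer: 183364/46725 ≈ 3.9243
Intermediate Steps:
v(w) = 24 + 2*w (v(w) = 2*w + 24 = 24 + 2*w)
M(O) = -35 (M(O) = -3 + (((-6 + 28)*(18 + 0))/(-12) + O/O) = -3 + ((22*18)*(-1/12) + 1) = -3 + (396*(-1/12) + 1) = -3 + (-33 + 1) = -3 - 32 = -35)
v(-91)/M(216) - 27566/46725 = (24 + 2*(-91))/(-35) - 27566/46725 = (24 - 182)*(-1/35) - 27566*1/46725 = -158*(-1/35) - 3938/6675 = 158/35 - 3938/6675 = 183364/46725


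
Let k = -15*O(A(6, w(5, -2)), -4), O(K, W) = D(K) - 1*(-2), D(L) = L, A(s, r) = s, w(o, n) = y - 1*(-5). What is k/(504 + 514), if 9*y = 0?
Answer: -60/509 ≈ -0.11788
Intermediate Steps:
y = 0 (y = (1/9)*0 = 0)
w(o, n) = 5 (w(o, n) = 0 - 1*(-5) = 0 + 5 = 5)
O(K, W) = 2 + K (O(K, W) = K - 1*(-2) = K + 2 = 2 + K)
k = -120 (k = -15*(2 + 6) = -15*8 = -120)
k/(504 + 514) = -120/(504 + 514) = -120/1018 = (1/1018)*(-120) = -60/509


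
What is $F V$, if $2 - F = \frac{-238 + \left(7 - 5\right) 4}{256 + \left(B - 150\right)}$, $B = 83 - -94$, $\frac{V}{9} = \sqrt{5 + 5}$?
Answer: $\frac{7164 \sqrt{10}}{283} \approx 80.051$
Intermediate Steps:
$V = 9 \sqrt{10}$ ($V = 9 \sqrt{5 + 5} = 9 \sqrt{10} \approx 28.461$)
$B = 177$ ($B = 83 + 94 = 177$)
$F = \frac{796}{283}$ ($F = 2 - \frac{-238 + \left(7 - 5\right) 4}{256 + \left(177 - 150\right)} = 2 - \frac{-238 + 2 \cdot 4}{256 + \left(177 - 150\right)} = 2 - \frac{-238 + 8}{256 + 27} = 2 - - \frac{230}{283} = 2 + \frac{230}{283} = \frac{796}{283} \approx 2.8127$)
$F V = \frac{796 \cdot 9 \sqrt{10}}{283} = \frac{7164 \sqrt{10}}{283}$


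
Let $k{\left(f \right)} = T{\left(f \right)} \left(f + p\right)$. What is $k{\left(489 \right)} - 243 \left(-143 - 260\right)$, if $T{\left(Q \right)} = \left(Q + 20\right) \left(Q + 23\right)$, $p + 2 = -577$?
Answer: $-23356791$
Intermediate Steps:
$p = -579$ ($p = -2 - 577 = -579$)
$T{\left(Q \right)} = \left(20 + Q\right) \left(23 + Q\right)$
$k{\left(f \right)} = \left(-579 + f\right) \left(460 + f^{2} + 43 f\right)$ ($k{\left(f \right)} = \left(460 + f^{2} + 43 f\right) \left(f - 579\right) = \left(460 + f^{2} + 43 f\right) \left(-579 + f\right) = \left(-579 + f\right) \left(460 + f^{2} + 43 f\right)$)
$k{\left(489 \right)} - 243 \left(-143 - 260\right) = \left(-579 + 489\right) \left(460 + 489^{2} + 43 \cdot 489\right) - 243 \left(-143 - 260\right) = - 90 \left(460 + 239121 + 21027\right) - 243 \left(-403\right) = \left(-90\right) 260608 - -97929 = -23454720 + 97929 = -23356791$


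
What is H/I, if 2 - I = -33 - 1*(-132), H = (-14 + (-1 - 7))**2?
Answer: -484/97 ≈ -4.9897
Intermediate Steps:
H = 484 (H = (-14 - 8)**2 = (-22)**2 = 484)
I = -97 (I = 2 - (-33 - 1*(-132)) = 2 - (-33 + 132) = 2 - 1*99 = 2 - 99 = -97)
H/I = 484/(-97) = 484*(-1/97) = -484/97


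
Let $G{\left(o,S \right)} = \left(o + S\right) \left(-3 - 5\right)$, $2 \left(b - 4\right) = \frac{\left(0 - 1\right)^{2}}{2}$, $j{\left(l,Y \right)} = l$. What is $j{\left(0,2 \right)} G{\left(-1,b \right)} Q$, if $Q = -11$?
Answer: $0$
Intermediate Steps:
$b = \frac{17}{4}$ ($b = 4 + \frac{\left(0 - 1\right)^{2} \cdot \frac{1}{2}}{2} = 4 + \frac{\left(-1\right)^{2} \cdot \frac{1}{2}}{2} = 4 + \frac{1 \cdot \frac{1}{2}}{2} = 4 + \frac{1}{2} \cdot \frac{1}{2} = 4 + \frac{1}{4} = \frac{17}{4} \approx 4.25$)
$G{\left(o,S \right)} = - 8 S - 8 o$ ($G{\left(o,S \right)} = \left(S + o\right) \left(-8\right) = - 8 S - 8 o$)
$j{\left(0,2 \right)} G{\left(-1,b \right)} Q = 0 \left(\left(-8\right) \frac{17}{4} - -8\right) \left(-11\right) = 0 \left(-34 + 8\right) \left(-11\right) = 0 \left(-26\right) \left(-11\right) = 0 \left(-11\right) = 0$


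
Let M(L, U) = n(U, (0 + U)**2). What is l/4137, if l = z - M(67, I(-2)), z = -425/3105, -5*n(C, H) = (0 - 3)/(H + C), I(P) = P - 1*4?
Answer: -4871/128453850 ≈ -3.7920e-5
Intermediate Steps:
I(P) = -4 + P (I(P) = P - 4 = -4 + P)
n(C, H) = 3/(5*(C + H)) (n(C, H) = -(0 - 3)/(5*(H + C)) = -(-3)/(5*(C + H)) = 3/(5*(C + H)))
M(L, U) = 3/(5*(U + U**2)) (M(L, U) = 3/(5*(U + (0 + U)**2)) = 3/(5*(U + U**2)))
z = -85/621 (z = -425*1/3105 = -85/621 ≈ -0.13688)
l = -4871/31050 (l = -85/621 - 3/(5*(-4 - 2)*(1 + (-4 - 2))) = -85/621 - 3/(5*(-6)*(1 - 6)) = -85/621 - 3*(-1)/(5*6*(-5)) = -85/621 - 3*(-1)*(-1)/(5*6*5) = -85/621 - 1*1/50 = -85/621 - 1/50 = -4871/31050 ≈ -0.15688)
l/4137 = -4871/31050/4137 = -4871/31050*1/4137 = -4871/128453850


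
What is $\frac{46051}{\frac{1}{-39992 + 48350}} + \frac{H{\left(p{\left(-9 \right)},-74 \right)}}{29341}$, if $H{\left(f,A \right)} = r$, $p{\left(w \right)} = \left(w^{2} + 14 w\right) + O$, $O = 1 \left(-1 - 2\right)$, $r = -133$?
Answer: $\frac{11293182423845}{29341} \approx 3.8489 \cdot 10^{8}$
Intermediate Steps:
$O = -3$ ($O = 1 \left(-3\right) = -3$)
$p{\left(w \right)} = -3 + w^{2} + 14 w$ ($p{\left(w \right)} = \left(w^{2} + 14 w\right) - 3 = -3 + w^{2} + 14 w$)
$H{\left(f,A \right)} = -133$
$\frac{46051}{\frac{1}{-39992 + 48350}} + \frac{H{\left(p{\left(-9 \right)},-74 \right)}}{29341} = \frac{46051}{\frac{1}{-39992 + 48350}} - \frac{133}{29341} = \frac{46051}{\frac{1}{8358}} - \frac{133}{29341} = 46051 \frac{1}{\frac{1}{8358}} - \frac{133}{29341} = 46051 \cdot 8358 - \frac{133}{29341} = 384894258 - \frac{133}{29341} = \frac{11293182423845}{29341}$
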